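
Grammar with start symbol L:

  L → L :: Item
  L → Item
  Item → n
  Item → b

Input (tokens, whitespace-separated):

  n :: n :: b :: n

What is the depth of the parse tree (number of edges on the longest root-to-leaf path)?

5

[L [L [L [L [Item n]] :: [Item n]] :: [Item b]] :: [Item n]]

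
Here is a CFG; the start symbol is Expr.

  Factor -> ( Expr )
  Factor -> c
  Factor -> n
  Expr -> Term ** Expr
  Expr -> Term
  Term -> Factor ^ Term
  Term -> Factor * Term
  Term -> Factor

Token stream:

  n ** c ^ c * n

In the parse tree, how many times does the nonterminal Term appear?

4

[Expr [Term [Factor n]] ** [Expr [Term [Factor c] ^ [Term [Factor c] * [Term [Factor n]]]]]]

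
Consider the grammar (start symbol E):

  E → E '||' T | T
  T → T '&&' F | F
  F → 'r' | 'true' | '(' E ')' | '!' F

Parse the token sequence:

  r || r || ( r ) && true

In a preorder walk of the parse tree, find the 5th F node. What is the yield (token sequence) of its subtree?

true

[E [E [E [T [F r]]] || [T [F r]]] || [T [T [F ( [E [T [F r]]] )]] && [F true]]]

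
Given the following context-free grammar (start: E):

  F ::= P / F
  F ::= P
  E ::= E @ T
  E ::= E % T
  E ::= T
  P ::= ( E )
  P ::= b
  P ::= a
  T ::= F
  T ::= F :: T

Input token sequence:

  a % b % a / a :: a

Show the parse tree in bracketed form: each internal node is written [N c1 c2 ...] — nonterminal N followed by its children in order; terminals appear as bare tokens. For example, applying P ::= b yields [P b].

E
E % T
E % T % T
T % T % T
F % T % T
P % T % T
a % T % T
a % F % T
a % P % T
a % b % T
a % b % F :: T
a % b % P / F :: T
a % b % a / F :: T
a % b % a / P :: T
a % b % a / a :: T
a % b % a / a :: F
a % b % a / a :: P
a % b % a / a :: a

[E [E [E [T [F [P a]]]] % [T [F [P b]]]] % [T [F [P a] / [F [P a]]] :: [T [F [P a]]]]]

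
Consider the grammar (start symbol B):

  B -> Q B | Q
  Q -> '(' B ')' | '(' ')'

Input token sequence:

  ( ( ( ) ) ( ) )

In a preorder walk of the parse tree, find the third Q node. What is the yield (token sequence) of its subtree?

( )

[B [Q ( [B [Q ( [B [Q ( )]] )] [B [Q ( )]]] )]]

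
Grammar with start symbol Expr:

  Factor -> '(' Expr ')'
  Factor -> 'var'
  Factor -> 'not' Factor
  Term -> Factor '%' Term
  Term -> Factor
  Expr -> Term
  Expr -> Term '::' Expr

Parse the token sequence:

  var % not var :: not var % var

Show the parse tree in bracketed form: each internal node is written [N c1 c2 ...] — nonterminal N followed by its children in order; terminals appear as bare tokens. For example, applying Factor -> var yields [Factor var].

[Expr [Term [Factor var] % [Term [Factor not [Factor var]]]] :: [Expr [Term [Factor not [Factor var]] % [Term [Factor var]]]]]

Expr
Term :: Expr
Factor % Term :: Expr
var % Term :: Expr
var % Factor :: Expr
var % not Factor :: Expr
var % not var :: Expr
var % not var :: Term
var % not var :: Factor % Term
var % not var :: not Factor % Term
var % not var :: not var % Term
var % not var :: not var % Factor
var % not var :: not var % var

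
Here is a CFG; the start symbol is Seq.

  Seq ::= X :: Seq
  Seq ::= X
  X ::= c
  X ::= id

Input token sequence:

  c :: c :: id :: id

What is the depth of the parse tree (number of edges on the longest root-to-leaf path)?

5

[Seq [X c] :: [Seq [X c] :: [Seq [X id] :: [Seq [X id]]]]]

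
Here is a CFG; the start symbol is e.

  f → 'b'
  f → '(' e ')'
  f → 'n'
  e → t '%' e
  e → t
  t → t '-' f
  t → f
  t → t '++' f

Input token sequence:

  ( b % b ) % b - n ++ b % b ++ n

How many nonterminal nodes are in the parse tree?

[e [t [f ( [e [t [f b]] % [e [t [f b]]]] )]] % [e [t [t [t [f b]] - [f n]] ++ [f b]] % [e [t [t [f b]] ++ [f n]]]]]

21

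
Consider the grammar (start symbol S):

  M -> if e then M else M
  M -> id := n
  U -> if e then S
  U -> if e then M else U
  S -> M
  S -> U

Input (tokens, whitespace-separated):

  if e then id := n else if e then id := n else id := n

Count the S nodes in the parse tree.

1

[S [M if e then [M id := n] else [M if e then [M id := n] else [M id := n]]]]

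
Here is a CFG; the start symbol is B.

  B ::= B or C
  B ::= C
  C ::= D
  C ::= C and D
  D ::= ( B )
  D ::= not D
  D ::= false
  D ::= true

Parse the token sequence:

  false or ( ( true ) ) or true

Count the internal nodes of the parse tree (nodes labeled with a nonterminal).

[B [B [B [C [D false]]] or [C [D ( [B [C [D ( [B [C [D true]]] )]]] )]]] or [C [D true]]]

15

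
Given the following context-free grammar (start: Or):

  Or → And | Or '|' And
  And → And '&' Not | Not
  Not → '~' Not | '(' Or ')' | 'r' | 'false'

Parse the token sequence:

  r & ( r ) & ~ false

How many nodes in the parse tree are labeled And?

[Or [And [And [And [Not r]] & [Not ( [Or [And [Not r]]] )]] & [Not ~ [Not false]]]]

4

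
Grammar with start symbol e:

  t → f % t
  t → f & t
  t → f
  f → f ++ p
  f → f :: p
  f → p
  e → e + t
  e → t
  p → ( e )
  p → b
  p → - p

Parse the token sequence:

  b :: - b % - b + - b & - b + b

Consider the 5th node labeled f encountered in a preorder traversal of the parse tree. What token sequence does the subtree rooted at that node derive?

- b

[e [e [e [t [f [f [p b]] :: [p - [p b]]] % [t [f [p - [p b]]]]]] + [t [f [p - [p b]]] & [t [f [p - [p b]]]]]] + [t [f [p b]]]]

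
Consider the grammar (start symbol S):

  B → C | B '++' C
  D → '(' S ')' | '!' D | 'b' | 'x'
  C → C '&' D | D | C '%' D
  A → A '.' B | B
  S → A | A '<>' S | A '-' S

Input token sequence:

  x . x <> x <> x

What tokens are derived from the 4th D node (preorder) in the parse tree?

x

[S [A [A [B [C [D x]]]] . [B [C [D x]]]] <> [S [A [B [C [D x]]]] <> [S [A [B [C [D x]]]]]]]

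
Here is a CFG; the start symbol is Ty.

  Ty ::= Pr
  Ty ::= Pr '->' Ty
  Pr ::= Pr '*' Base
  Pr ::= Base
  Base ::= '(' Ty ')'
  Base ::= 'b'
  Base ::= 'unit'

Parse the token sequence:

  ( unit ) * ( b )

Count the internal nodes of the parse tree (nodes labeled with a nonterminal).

11

[Ty [Pr [Pr [Base ( [Ty [Pr [Base unit]]] )]] * [Base ( [Ty [Pr [Base b]]] )]]]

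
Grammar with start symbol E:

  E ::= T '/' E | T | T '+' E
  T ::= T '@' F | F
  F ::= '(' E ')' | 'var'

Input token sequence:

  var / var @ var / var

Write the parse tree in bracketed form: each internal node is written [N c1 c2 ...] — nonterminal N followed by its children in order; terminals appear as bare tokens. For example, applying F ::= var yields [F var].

[E [T [F var]] / [E [T [T [F var]] @ [F var]] / [E [T [F var]]]]]

E
T / E
F / E
var / E
var / T / E
var / T @ F / E
var / F @ F / E
var / var @ F / E
var / var @ var / E
var / var @ var / T
var / var @ var / F
var / var @ var / var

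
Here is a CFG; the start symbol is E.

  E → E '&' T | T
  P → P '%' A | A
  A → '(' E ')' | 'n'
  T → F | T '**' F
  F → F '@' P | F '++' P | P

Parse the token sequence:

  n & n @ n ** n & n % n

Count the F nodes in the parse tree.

[E [E [E [T [F [P [A n]]]]] & [T [T [F [F [P [A n]]] @ [P [A n]]]] ** [F [P [A n]]]]] & [T [F [P [P [A n]] % [A n]]]]]

5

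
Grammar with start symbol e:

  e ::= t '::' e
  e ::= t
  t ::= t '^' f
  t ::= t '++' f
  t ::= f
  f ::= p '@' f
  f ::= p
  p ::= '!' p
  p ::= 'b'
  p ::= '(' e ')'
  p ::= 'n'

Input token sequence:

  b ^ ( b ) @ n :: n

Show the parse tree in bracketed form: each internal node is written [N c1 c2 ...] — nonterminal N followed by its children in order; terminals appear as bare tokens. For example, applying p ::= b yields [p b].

[e [t [t [f [p b]]] ^ [f [p ( [e [t [f [p b]]]] )] @ [f [p n]]]] :: [e [t [f [p n]]]]]

e
t :: e
t ^ f :: e
f ^ f :: e
p ^ f :: e
b ^ f :: e
b ^ p @ f :: e
b ^ ( e ) @ f :: e
b ^ ( t ) @ f :: e
b ^ ( f ) @ f :: e
b ^ ( p ) @ f :: e
b ^ ( b ) @ f :: e
b ^ ( b ) @ p :: e
b ^ ( b ) @ n :: e
b ^ ( b ) @ n :: t
b ^ ( b ) @ n :: f
b ^ ( b ) @ n :: p
b ^ ( b ) @ n :: n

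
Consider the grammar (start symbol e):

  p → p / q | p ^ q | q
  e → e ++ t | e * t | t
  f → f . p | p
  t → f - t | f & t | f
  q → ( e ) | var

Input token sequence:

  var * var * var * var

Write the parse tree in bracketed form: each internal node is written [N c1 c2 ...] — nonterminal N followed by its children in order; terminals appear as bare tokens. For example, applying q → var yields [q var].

e
e * t
e * t * t
e * t * t * t
t * t * t * t
f * t * t * t
p * t * t * t
q * t * t * t
var * t * t * t
var * f * t * t
var * p * t * t
var * q * t * t
var * var * t * t
var * var * f * t
var * var * p * t
var * var * q * t
var * var * var * t
var * var * var * f
var * var * var * p
var * var * var * q
var * var * var * var

[e [e [e [e [t [f [p [q var]]]]] * [t [f [p [q var]]]]] * [t [f [p [q var]]]]] * [t [f [p [q var]]]]]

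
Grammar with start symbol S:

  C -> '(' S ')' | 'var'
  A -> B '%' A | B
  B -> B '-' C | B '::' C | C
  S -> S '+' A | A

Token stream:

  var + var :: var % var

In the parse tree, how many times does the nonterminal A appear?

3

[S [S [A [B [C var]]]] + [A [B [B [C var]] :: [C var]] % [A [B [C var]]]]]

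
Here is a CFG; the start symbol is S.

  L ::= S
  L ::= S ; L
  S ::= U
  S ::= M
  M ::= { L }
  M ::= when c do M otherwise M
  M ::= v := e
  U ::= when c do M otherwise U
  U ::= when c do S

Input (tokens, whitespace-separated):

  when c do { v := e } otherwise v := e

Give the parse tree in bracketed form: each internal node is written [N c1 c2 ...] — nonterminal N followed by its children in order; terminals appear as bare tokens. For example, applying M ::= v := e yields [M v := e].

S
M
when c do M otherwise M
when c do { L } otherwise M
when c do { S } otherwise M
when c do { M } otherwise M
when c do { v := e } otherwise M
when c do { v := e } otherwise v := e

[S [M when c do [M { [L [S [M v := e]]] }] otherwise [M v := e]]]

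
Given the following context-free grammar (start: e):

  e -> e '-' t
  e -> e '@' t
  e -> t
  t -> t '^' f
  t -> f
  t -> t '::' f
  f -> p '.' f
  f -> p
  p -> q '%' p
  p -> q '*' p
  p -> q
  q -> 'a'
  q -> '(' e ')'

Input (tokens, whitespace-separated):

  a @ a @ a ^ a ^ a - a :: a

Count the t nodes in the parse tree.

7

[e [e [e [e [t [f [p [q a]]]]] @ [t [f [p [q a]]]]] @ [t [t [t [f [p [q a]]]] ^ [f [p [q a]]]] ^ [f [p [q a]]]]] - [t [t [f [p [q a]]]] :: [f [p [q a]]]]]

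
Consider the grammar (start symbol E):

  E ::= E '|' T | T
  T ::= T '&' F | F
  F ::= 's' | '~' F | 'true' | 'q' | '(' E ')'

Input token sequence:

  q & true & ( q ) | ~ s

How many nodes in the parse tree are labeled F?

[E [E [T [T [T [F q]] & [F true]] & [F ( [E [T [F q]]] )]]] | [T [F ~ [F s]]]]

6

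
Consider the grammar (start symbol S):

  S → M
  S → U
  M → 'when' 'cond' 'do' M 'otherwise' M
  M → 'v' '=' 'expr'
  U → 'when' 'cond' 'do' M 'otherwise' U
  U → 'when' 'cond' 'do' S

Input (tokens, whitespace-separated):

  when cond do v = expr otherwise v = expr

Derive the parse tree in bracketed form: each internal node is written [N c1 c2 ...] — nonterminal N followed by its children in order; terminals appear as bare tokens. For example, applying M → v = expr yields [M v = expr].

S
M
when cond do M otherwise M
when cond do v = expr otherwise M
when cond do v = expr otherwise v = expr

[S [M when cond do [M v = expr] otherwise [M v = expr]]]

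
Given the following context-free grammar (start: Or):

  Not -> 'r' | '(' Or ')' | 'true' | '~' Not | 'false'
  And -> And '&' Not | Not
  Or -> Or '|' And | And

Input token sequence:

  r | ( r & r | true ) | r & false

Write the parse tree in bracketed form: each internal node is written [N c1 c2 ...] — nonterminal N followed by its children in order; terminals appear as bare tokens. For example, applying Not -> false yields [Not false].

Or
Or | And
Or | And | And
And | And | And
Not | And | And
r | And | And
r | Not | And
r | ( Or ) | And
r | ( Or | And ) | And
r | ( And | And ) | And
r | ( And & Not | And ) | And
r | ( Not & Not | And ) | And
r | ( r & Not | And ) | And
r | ( r & r | And ) | And
r | ( r & r | Not ) | And
r | ( r & r | true ) | And
r | ( r & r | true ) | And & Not
r | ( r & r | true ) | Not & Not
r | ( r & r | true ) | r & Not
r | ( r & r | true ) | r & false

[Or [Or [Or [And [Not r]]] | [And [Not ( [Or [Or [And [And [Not r]] & [Not r]]] | [And [Not true]]] )]]] | [And [And [Not r]] & [Not false]]]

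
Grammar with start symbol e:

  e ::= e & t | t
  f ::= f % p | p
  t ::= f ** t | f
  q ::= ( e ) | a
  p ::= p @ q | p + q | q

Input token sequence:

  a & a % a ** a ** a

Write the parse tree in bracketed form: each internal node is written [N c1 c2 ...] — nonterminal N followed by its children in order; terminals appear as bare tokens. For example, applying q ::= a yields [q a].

e
e & t
t & t
f & t
p & t
q & t
a & t
a & f ** t
a & f % p ** t
a & p % p ** t
a & q % p ** t
a & a % p ** t
a & a % q ** t
a & a % a ** t
a & a % a ** f ** t
a & a % a ** p ** t
a & a % a ** q ** t
a & a % a ** a ** t
a & a % a ** a ** f
a & a % a ** a ** p
a & a % a ** a ** q
a & a % a ** a ** a

[e [e [t [f [p [q a]]]]] & [t [f [f [p [q a]]] % [p [q a]]] ** [t [f [p [q a]]] ** [t [f [p [q a]]]]]]]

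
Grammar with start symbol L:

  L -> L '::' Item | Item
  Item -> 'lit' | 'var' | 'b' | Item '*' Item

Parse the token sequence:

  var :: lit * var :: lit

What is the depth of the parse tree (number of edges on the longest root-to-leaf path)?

[L [L [L [Item var]] :: [Item [Item lit] * [Item var]]] :: [Item lit]]

4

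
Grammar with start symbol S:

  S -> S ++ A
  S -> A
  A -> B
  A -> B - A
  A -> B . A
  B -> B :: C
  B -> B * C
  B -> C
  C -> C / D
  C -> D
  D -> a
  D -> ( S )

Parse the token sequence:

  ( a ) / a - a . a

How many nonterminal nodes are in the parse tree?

[S [A [B [C [C [D ( [S [A [B [C [D a]]]]] )]] / [D a]]] - [A [B [C [D a]]] . [A [B [C [D a]]]]]]]

20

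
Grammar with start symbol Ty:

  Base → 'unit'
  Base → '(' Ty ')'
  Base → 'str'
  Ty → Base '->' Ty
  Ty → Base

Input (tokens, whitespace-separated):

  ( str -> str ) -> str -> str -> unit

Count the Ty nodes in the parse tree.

[Ty [Base ( [Ty [Base str] -> [Ty [Base str]]] )] -> [Ty [Base str] -> [Ty [Base str] -> [Ty [Base unit]]]]]

6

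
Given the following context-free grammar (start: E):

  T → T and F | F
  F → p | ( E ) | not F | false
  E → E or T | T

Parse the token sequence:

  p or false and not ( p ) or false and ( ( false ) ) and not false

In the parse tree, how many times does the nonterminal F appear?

[E [E [E [T [F p]]] or [T [T [F false]] and [F not [F ( [E [T [F p]]] )]]]] or [T [T [T [F false]] and [F ( [E [T [F ( [E [T [F false]]] )]]] )]] and [F not [F false]]]]

11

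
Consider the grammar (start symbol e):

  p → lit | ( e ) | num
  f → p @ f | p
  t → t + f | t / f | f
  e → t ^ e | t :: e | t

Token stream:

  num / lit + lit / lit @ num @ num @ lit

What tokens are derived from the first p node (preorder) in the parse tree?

[e [t [t [t [t [f [p num]]] / [f [p lit]]] + [f [p lit]]] / [f [p lit] @ [f [p num] @ [f [p num] @ [f [p lit]]]]]]]

num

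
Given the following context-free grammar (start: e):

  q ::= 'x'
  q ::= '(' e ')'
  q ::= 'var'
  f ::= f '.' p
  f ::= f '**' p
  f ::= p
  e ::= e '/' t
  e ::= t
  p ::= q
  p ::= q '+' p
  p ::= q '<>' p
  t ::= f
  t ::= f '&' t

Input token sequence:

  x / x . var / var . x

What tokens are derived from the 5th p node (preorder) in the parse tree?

x

[e [e [e [t [f [p [q x]]]]] / [t [f [f [p [q x]]] . [p [q var]]]]] / [t [f [f [p [q var]]] . [p [q x]]]]]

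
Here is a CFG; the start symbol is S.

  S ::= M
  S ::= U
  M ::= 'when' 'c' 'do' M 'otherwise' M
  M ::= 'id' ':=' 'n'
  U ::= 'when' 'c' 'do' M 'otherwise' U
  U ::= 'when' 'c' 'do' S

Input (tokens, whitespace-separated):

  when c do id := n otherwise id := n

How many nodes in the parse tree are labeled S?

1

[S [M when c do [M id := n] otherwise [M id := n]]]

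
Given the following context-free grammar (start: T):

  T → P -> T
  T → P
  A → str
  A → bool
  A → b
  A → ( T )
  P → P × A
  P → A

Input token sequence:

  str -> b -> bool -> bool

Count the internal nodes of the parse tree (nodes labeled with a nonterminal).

[T [P [A str]] -> [T [P [A b]] -> [T [P [A bool]] -> [T [P [A bool]]]]]]

12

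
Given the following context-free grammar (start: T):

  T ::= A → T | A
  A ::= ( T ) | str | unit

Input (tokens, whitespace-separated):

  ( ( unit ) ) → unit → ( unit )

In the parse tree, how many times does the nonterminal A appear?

[T [A ( [T [A ( [T [A unit]] )]] )] → [T [A unit] → [T [A ( [T [A unit]] )]]]]

6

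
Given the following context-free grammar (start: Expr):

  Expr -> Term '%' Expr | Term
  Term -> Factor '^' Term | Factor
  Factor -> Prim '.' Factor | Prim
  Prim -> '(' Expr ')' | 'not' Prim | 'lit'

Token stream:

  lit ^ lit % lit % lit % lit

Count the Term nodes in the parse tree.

[Expr [Term [Factor [Prim lit]] ^ [Term [Factor [Prim lit]]]] % [Expr [Term [Factor [Prim lit]]] % [Expr [Term [Factor [Prim lit]]] % [Expr [Term [Factor [Prim lit]]]]]]]

5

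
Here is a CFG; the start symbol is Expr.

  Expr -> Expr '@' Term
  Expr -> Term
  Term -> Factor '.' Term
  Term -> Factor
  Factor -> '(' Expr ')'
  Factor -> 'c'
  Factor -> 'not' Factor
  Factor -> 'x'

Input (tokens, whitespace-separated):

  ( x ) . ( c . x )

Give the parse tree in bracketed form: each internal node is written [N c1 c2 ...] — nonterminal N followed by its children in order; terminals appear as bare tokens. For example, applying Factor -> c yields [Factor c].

Expr
Term
Factor . Term
( Expr ) . Term
( Term ) . Term
( Factor ) . Term
( x ) . Term
( x ) . Factor
( x ) . ( Expr )
( x ) . ( Term )
( x ) . ( Factor . Term )
( x ) . ( c . Term )
( x ) . ( c . Factor )
( x ) . ( c . x )

[Expr [Term [Factor ( [Expr [Term [Factor x]]] )] . [Term [Factor ( [Expr [Term [Factor c] . [Term [Factor x]]]] )]]]]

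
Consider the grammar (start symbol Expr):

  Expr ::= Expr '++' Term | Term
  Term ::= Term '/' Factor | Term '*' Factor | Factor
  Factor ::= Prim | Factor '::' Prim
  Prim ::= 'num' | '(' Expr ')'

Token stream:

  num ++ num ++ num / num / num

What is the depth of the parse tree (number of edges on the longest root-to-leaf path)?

6

[Expr [Expr [Expr [Term [Factor [Prim num]]]] ++ [Term [Factor [Prim num]]]] ++ [Term [Term [Term [Factor [Prim num]]] / [Factor [Prim num]]] / [Factor [Prim num]]]]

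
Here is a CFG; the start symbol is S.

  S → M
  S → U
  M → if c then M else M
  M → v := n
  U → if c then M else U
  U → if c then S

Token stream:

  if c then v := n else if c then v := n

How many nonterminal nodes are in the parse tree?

6

[S [U if c then [M v := n] else [U if c then [S [M v := n]]]]]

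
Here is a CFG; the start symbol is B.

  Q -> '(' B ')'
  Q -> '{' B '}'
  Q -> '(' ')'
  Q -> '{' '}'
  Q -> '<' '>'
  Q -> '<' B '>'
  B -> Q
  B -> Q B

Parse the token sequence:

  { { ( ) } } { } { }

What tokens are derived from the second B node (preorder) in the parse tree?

[B [Q { [B [Q { [B [Q ( )]] }]] }] [B [Q { }] [B [Q { }]]]]

{ ( ) }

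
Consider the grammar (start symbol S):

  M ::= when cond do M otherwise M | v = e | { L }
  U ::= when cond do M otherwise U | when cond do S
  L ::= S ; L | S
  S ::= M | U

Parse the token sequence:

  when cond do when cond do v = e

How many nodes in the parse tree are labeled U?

[S [U when cond do [S [U when cond do [S [M v = e]]]]]]

2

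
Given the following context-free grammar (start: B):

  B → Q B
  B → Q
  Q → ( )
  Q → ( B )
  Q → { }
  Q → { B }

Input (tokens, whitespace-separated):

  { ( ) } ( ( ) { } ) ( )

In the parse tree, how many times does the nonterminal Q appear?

6

[B [Q { [B [Q ( )]] }] [B [Q ( [B [Q ( )] [B [Q { }]]] )] [B [Q ( )]]]]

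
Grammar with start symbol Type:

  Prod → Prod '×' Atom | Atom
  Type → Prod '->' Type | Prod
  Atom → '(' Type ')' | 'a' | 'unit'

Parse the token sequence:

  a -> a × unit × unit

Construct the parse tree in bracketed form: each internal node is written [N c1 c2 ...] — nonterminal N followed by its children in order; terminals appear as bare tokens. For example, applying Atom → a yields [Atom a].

[Type [Prod [Atom a]] -> [Type [Prod [Prod [Prod [Atom a]] × [Atom unit]] × [Atom unit]]]]

Type
Prod -> Type
Atom -> Type
a -> Type
a -> Prod
a -> Prod × Atom
a -> Prod × Atom × Atom
a -> Atom × Atom × Atom
a -> a × Atom × Atom
a -> a × unit × Atom
a -> a × unit × unit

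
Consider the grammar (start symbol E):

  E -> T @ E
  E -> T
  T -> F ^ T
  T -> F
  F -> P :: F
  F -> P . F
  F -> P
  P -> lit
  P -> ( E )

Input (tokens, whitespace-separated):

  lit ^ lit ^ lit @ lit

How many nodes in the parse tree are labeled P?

4

[E [T [F [P lit]] ^ [T [F [P lit]] ^ [T [F [P lit]]]]] @ [E [T [F [P lit]]]]]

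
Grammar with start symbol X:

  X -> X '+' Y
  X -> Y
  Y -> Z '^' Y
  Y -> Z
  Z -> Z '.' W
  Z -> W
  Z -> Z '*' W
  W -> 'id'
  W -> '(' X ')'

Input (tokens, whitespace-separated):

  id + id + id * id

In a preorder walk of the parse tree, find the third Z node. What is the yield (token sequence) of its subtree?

[X [X [X [Y [Z [W id]]]] + [Y [Z [W id]]]] + [Y [Z [Z [W id]] * [W id]]]]

id * id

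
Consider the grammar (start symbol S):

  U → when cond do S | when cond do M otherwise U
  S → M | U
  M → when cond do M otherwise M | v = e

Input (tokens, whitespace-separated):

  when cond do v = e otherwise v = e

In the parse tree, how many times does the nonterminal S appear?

1

[S [M when cond do [M v = e] otherwise [M v = e]]]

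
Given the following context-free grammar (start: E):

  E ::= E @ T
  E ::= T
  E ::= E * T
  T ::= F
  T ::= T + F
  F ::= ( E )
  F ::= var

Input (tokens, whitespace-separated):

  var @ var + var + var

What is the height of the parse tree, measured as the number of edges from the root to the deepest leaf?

[E [E [T [F var]]] @ [T [T [T [F var]] + [F var]] + [F var]]]

5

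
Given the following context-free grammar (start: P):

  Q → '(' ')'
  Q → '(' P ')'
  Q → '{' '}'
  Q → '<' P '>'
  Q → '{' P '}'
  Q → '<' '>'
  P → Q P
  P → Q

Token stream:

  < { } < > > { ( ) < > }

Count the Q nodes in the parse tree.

[P [Q < [P [Q { }] [P [Q < >]]] >] [P [Q { [P [Q ( )] [P [Q < >]]] }]]]

6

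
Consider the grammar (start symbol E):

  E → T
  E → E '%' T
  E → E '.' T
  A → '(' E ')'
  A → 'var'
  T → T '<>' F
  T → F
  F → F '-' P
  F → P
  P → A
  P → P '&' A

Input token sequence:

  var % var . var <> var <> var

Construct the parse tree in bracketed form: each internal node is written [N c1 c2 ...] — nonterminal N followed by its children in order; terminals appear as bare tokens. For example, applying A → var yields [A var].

E
E . T
E % T . T
T % T . T
F % T . T
P % T . T
A % T . T
var % T . T
var % F . T
var % P . T
var % A . T
var % var . T
var % var . T <> F
var % var . T <> F <> F
var % var . F <> F <> F
var % var . P <> F <> F
var % var . A <> F <> F
var % var . var <> F <> F
var % var . var <> P <> F
var % var . var <> A <> F
var % var . var <> var <> F
var % var . var <> var <> P
var % var . var <> var <> A
var % var . var <> var <> var

[E [E [E [T [F [P [A var]]]]] % [T [F [P [A var]]]]] . [T [T [T [F [P [A var]]]] <> [F [P [A var]]]] <> [F [P [A var]]]]]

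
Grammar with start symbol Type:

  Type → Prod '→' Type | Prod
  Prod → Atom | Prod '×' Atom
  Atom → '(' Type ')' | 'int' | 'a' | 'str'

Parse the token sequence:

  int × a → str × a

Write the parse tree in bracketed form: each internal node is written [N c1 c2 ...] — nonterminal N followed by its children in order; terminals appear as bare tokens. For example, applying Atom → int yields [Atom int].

[Type [Prod [Prod [Atom int]] × [Atom a]] → [Type [Prod [Prod [Atom str]] × [Atom a]]]]

Type
Prod → Type
Prod × Atom → Type
Atom × Atom → Type
int × Atom → Type
int × a → Type
int × a → Prod
int × a → Prod × Atom
int × a → Atom × Atom
int × a → str × Atom
int × a → str × a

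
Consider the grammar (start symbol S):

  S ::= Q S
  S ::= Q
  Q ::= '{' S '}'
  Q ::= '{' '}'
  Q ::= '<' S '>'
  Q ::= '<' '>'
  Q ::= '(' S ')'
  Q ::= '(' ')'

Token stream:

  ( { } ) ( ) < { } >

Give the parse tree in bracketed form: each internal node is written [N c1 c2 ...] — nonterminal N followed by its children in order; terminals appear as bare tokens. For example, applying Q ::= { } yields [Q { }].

[S [Q ( [S [Q { }]] )] [S [Q ( )] [S [Q < [S [Q { }]] >]]]]

S
Q S
( S ) S
( Q ) S
( { } ) S
( { } ) Q S
( { } ) ( ) S
( { } ) ( ) Q
( { } ) ( ) < S >
( { } ) ( ) < Q >
( { } ) ( ) < { } >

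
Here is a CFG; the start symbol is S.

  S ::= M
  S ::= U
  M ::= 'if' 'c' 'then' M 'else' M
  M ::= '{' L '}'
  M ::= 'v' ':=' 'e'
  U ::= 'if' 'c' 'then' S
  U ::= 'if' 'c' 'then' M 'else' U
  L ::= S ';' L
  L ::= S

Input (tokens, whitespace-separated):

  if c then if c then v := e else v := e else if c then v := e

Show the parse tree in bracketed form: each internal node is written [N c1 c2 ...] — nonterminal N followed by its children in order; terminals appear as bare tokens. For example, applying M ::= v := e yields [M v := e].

[S [U if c then [M if c then [M v := e] else [M v := e]] else [U if c then [S [M v := e]]]]]

S
U
if c then M else U
if c then if c then M else M else U
if c then if c then v := e else M else U
if c then if c then v := e else v := e else U
if c then if c then v := e else v := e else if c then S
if c then if c then v := e else v := e else if c then M
if c then if c then v := e else v := e else if c then v := e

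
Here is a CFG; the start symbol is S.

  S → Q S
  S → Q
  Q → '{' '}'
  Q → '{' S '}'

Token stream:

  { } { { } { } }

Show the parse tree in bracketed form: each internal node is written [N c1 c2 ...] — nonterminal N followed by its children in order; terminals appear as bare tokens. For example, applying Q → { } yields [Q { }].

[S [Q { }] [S [Q { [S [Q { }] [S [Q { }]]] }]]]

S
Q S
{ } S
{ } Q
{ } { S }
{ } { Q S }
{ } { { } S }
{ } { { } Q }
{ } { { } { } }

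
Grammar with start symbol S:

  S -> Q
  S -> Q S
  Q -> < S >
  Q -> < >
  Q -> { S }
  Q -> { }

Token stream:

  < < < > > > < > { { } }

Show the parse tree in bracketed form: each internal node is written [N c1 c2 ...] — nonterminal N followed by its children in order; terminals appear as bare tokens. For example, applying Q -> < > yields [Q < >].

S
Q S
< S > S
< Q > S
< < S > > S
< < Q > > S
< < < > > > S
< < < > > > Q S
< < < > > > < > S
< < < > > > < > Q
< < < > > > < > { S }
< < < > > > < > { Q }
< < < > > > < > { { } }

[S [Q < [S [Q < [S [Q < >]] >]] >] [S [Q < >] [S [Q { [S [Q { }]] }]]]]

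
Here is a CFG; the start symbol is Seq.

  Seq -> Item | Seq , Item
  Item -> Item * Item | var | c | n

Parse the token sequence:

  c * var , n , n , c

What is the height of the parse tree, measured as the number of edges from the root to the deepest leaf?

6

[Seq [Seq [Seq [Seq [Item [Item c] * [Item var]]] , [Item n]] , [Item n]] , [Item c]]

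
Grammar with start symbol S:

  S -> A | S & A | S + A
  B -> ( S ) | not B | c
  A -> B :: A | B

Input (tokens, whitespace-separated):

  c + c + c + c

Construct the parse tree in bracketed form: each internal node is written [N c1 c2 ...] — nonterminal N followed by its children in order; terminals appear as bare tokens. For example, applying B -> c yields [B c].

[S [S [S [S [A [B c]]] + [A [B c]]] + [A [B c]]] + [A [B c]]]

S
S + A
S + A + A
S + A + A + A
A + A + A + A
B + A + A + A
c + A + A + A
c + B + A + A
c + c + A + A
c + c + B + A
c + c + c + A
c + c + c + B
c + c + c + c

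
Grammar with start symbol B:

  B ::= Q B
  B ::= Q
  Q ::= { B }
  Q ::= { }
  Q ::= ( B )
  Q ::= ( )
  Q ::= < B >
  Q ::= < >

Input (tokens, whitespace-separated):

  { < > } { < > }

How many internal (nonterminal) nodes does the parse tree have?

[B [Q { [B [Q < >]] }] [B [Q { [B [Q < >]] }]]]

8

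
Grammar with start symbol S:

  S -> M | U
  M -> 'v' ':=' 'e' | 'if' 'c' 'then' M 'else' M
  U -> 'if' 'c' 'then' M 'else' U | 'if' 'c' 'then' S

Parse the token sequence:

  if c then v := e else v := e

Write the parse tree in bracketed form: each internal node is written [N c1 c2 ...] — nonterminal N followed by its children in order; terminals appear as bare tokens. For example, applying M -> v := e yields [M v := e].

S
M
if c then M else M
if c then v := e else M
if c then v := e else v := e

[S [M if c then [M v := e] else [M v := e]]]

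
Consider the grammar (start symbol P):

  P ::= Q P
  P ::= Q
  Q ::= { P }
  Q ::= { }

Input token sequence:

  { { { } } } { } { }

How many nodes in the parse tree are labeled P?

[P [Q { [P [Q { [P [Q { }]] }]] }] [P [Q { }] [P [Q { }]]]]

5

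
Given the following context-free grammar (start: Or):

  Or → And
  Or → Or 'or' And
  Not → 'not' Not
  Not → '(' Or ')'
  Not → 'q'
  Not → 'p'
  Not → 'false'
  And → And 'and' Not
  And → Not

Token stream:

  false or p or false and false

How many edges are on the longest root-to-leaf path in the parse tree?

[Or [Or [Or [And [Not false]]] or [And [Not p]]] or [And [And [Not false]] and [Not false]]]

5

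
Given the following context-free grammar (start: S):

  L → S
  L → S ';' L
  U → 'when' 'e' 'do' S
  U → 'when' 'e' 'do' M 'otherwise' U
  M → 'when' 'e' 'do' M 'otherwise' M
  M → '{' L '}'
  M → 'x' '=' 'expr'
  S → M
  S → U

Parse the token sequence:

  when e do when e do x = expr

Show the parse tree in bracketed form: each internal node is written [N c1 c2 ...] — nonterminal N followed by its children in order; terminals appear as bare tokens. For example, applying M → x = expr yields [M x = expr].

[S [U when e do [S [U when e do [S [M x = expr]]]]]]

S
U
when e do S
when e do U
when e do when e do S
when e do when e do M
when e do when e do x = expr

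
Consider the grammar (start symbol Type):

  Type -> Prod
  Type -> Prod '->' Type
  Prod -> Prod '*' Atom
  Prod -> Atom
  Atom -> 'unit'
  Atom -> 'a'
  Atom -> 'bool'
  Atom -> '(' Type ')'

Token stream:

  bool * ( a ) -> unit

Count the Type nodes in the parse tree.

[Type [Prod [Prod [Atom bool]] * [Atom ( [Type [Prod [Atom a]]] )]] -> [Type [Prod [Atom unit]]]]

3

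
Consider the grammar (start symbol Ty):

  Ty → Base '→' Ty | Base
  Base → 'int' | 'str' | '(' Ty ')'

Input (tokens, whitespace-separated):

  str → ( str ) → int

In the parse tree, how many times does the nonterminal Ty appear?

4

[Ty [Base str] → [Ty [Base ( [Ty [Base str]] )] → [Ty [Base int]]]]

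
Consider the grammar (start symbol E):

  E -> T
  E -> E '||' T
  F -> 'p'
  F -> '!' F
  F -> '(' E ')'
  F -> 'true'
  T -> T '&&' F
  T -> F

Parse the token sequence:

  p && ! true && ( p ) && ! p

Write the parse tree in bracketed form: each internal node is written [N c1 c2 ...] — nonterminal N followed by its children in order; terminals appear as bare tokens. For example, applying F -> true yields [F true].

E
T
T && F
T && F && F
T && F && F && F
F && F && F && F
p && F && F && F
p && ! F && F && F
p && ! true && F && F
p && ! true && ( E ) && F
p && ! true && ( T ) && F
p && ! true && ( F ) && F
p && ! true && ( p ) && F
p && ! true && ( p ) && ! F
p && ! true && ( p ) && ! p

[E [T [T [T [T [F p]] && [F ! [F true]]] && [F ( [E [T [F p]]] )]] && [F ! [F p]]]]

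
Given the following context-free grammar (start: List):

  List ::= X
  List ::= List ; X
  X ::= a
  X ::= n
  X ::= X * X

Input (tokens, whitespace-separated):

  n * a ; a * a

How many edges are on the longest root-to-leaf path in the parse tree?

4

[List [List [X [X n] * [X a]]] ; [X [X a] * [X a]]]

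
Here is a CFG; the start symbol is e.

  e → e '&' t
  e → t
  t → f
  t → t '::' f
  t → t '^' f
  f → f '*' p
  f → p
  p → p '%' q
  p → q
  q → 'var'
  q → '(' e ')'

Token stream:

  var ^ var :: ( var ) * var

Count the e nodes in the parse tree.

2

[e [t [t [t [f [p [q var]]]] ^ [f [p [q var]]]] :: [f [f [p [q ( [e [t [f [p [q var]]]]] )]]] * [p [q var]]]]]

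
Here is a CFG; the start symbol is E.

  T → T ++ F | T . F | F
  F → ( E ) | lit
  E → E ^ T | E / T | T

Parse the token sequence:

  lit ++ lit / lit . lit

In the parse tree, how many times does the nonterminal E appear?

[E [E [T [T [F lit]] ++ [F lit]]] / [T [T [F lit]] . [F lit]]]

2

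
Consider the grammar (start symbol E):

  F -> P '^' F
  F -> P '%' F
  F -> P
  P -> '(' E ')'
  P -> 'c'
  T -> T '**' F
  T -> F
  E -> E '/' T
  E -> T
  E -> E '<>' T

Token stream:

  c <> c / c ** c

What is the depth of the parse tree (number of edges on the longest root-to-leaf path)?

[E [E [E [T [F [P c]]]] <> [T [F [P c]]]] / [T [T [F [P c]]] ** [F [P c]]]]

6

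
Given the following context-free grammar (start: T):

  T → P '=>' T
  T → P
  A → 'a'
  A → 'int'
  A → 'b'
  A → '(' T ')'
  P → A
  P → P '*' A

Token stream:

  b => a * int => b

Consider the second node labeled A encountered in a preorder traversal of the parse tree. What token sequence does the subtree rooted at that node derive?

a

[T [P [A b]] => [T [P [P [A a]] * [A int]] => [T [P [A b]]]]]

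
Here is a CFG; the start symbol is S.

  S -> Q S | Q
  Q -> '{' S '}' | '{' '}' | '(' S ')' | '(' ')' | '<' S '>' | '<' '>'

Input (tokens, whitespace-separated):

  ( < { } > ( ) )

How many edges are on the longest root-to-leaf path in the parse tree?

[S [Q ( [S [Q < [S [Q { }]] >] [S [Q ( )]]] )]]

6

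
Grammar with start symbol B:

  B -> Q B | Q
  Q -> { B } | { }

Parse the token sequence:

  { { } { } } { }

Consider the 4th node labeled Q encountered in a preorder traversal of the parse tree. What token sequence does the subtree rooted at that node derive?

{ }

[B [Q { [B [Q { }] [B [Q { }]]] }] [B [Q { }]]]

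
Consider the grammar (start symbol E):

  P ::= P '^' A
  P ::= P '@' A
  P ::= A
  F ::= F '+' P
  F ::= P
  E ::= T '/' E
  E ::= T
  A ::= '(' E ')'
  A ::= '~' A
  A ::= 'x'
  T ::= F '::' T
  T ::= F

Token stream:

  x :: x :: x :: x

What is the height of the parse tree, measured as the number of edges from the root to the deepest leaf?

[E [T [F [P [A x]]] :: [T [F [P [A x]]] :: [T [F [P [A x]]] :: [T [F [P [A x]]]]]]]]

8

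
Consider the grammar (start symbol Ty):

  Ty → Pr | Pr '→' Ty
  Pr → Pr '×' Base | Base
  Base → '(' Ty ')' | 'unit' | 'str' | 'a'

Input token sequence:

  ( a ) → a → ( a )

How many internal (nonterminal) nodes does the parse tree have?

15

[Ty [Pr [Base ( [Ty [Pr [Base a]]] )]] → [Ty [Pr [Base a]] → [Ty [Pr [Base ( [Ty [Pr [Base a]]] )]]]]]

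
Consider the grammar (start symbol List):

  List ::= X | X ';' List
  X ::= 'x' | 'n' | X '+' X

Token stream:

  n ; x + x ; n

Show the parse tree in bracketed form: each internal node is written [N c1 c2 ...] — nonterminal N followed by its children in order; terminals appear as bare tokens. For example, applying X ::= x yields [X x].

List
X ; List
n ; List
n ; X ; List
n ; X + X ; List
n ; x + X ; List
n ; x + x ; List
n ; x + x ; X
n ; x + x ; n

[List [X n] ; [List [X [X x] + [X x]] ; [List [X n]]]]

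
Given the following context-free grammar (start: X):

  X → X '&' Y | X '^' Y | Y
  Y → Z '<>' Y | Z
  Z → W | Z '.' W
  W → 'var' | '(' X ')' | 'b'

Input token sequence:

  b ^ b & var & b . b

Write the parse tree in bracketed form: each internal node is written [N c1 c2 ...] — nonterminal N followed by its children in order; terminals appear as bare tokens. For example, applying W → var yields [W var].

X
X & Y
X & Y & Y
X ^ Y & Y & Y
Y ^ Y & Y & Y
Z ^ Y & Y & Y
W ^ Y & Y & Y
b ^ Y & Y & Y
b ^ Z & Y & Y
b ^ W & Y & Y
b ^ b & Y & Y
b ^ b & Z & Y
b ^ b & W & Y
b ^ b & var & Y
b ^ b & var & Z
b ^ b & var & Z . W
b ^ b & var & W . W
b ^ b & var & b . W
b ^ b & var & b . b

[X [X [X [X [Y [Z [W b]]]] ^ [Y [Z [W b]]]] & [Y [Z [W var]]]] & [Y [Z [Z [W b]] . [W b]]]]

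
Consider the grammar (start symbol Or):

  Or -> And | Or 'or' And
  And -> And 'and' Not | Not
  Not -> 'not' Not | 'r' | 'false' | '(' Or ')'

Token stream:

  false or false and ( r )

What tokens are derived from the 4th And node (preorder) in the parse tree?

[Or [Or [And [Not false]]] or [And [And [Not false]] and [Not ( [Or [And [Not r]]] )]]]

r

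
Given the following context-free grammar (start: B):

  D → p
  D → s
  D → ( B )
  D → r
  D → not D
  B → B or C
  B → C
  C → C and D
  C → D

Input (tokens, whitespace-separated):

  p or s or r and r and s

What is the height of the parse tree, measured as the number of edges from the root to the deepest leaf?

[B [B [B [C [D p]]] or [C [D s]]] or [C [C [C [D r]] and [D r]] and [D s]]]

5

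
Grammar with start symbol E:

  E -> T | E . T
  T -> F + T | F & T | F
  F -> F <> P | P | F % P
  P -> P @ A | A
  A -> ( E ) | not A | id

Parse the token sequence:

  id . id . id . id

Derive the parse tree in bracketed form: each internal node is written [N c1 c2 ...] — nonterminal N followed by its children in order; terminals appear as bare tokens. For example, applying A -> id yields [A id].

[E [E [E [E [T [F [P [A id]]]]] . [T [F [P [A id]]]]] . [T [F [P [A id]]]]] . [T [F [P [A id]]]]]

E
E . T
E . T . T
E . T . T . T
T . T . T . T
F . T . T . T
P . T . T . T
A . T . T . T
id . T . T . T
id . F . T . T
id . P . T . T
id . A . T . T
id . id . T . T
id . id . F . T
id . id . P . T
id . id . A . T
id . id . id . T
id . id . id . F
id . id . id . P
id . id . id . A
id . id . id . id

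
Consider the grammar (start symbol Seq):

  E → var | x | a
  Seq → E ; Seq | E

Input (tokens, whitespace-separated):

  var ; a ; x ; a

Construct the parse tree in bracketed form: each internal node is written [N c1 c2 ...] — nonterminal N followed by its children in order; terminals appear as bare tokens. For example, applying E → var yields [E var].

[Seq [E var] ; [Seq [E a] ; [Seq [E x] ; [Seq [E a]]]]]

Seq
E ; Seq
var ; Seq
var ; E ; Seq
var ; a ; Seq
var ; a ; E ; Seq
var ; a ; x ; Seq
var ; a ; x ; E
var ; a ; x ; a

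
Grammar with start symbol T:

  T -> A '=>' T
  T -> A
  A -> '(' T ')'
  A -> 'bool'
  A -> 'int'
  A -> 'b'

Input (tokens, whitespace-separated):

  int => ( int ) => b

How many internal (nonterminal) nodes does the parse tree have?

8

[T [A int] => [T [A ( [T [A int]] )] => [T [A b]]]]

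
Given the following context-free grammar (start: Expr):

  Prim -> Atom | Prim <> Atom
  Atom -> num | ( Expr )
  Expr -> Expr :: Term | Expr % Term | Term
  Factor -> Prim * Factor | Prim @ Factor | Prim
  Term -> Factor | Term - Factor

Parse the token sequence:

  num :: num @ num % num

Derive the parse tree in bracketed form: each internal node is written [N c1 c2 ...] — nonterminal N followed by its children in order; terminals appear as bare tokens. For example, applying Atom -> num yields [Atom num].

Expr
Expr % Term
Expr :: Term % Term
Term :: Term % Term
Factor :: Term % Term
Prim :: Term % Term
Atom :: Term % Term
num :: Term % Term
num :: Factor % Term
num :: Prim @ Factor % Term
num :: Atom @ Factor % Term
num :: num @ Factor % Term
num :: num @ Prim % Term
num :: num @ Atom % Term
num :: num @ num % Term
num :: num @ num % Factor
num :: num @ num % Prim
num :: num @ num % Atom
num :: num @ num % num

[Expr [Expr [Expr [Term [Factor [Prim [Atom num]]]]] :: [Term [Factor [Prim [Atom num]] @ [Factor [Prim [Atom num]]]]]] % [Term [Factor [Prim [Atom num]]]]]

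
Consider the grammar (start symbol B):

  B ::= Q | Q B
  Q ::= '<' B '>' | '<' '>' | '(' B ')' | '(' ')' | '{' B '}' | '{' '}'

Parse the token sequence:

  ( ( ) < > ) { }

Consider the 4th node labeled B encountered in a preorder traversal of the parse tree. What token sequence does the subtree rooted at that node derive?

[B [Q ( [B [Q ( )] [B [Q < >]]] )] [B [Q { }]]]

{ }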